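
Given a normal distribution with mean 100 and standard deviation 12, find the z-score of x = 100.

0

Step 1: Recall the z-score formula: z = (x - mu) / sigma
Step 2: Substitute values: z = (100 - 100) / 12
Step 3: z = 0 / 12 = 0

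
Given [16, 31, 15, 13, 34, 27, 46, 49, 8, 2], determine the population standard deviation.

15.0761

Step 1: Compute the mean: 24.1
Step 2: Sum of squared deviations from the mean: 2272.9
Step 3: Population variance = 2272.9 / 10 = 227.29
Step 4: Standard deviation = sqrt(227.29) = 15.0761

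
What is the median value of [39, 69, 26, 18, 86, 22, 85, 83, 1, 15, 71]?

39

Step 1: Sort the data in ascending order: [1, 15, 18, 22, 26, 39, 69, 71, 83, 85, 86]
Step 2: The number of values is n = 11.
Step 3: Since n is odd, the median is the middle value at position 6: 39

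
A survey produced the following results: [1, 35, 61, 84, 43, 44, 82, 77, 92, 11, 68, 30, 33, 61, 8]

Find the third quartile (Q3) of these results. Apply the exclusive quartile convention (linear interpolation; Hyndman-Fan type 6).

77

Step 1: Sort the data: [1, 8, 11, 30, 33, 35, 43, 44, 61, 61, 68, 77, 82, 84, 92]
Step 2: n = 15
Step 3: Using the exclusive quartile method:
  Q1 = 30
  Q2 (median) = 44
  Q3 = 77
  IQR = Q3 - Q1 = 77 - 30 = 47
Step 4: Q3 = 77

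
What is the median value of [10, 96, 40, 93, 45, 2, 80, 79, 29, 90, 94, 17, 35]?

45

Step 1: Sort the data in ascending order: [2, 10, 17, 29, 35, 40, 45, 79, 80, 90, 93, 94, 96]
Step 2: The number of values is n = 13.
Step 3: Since n is odd, the median is the middle value at position 7: 45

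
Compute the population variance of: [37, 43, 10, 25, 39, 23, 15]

135.9592

Step 1: Compute the mean: (37 + 43 + 10 + 25 + 39 + 23 + 15) / 7 = 27.4286
Step 2: Compute squared deviations from the mean:
  (37 - 27.4286)^2 = 91.6122
  (43 - 27.4286)^2 = 242.4694
  (10 - 27.4286)^2 = 303.7551
  (25 - 27.4286)^2 = 5.898
  (39 - 27.4286)^2 = 133.898
  (23 - 27.4286)^2 = 19.6122
  (15 - 27.4286)^2 = 154.4694
Step 3: Sum of squared deviations = 951.7143
Step 4: Population variance = 951.7143 / 7 = 135.9592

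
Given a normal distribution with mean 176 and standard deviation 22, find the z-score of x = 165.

-0.5

Step 1: Recall the z-score formula: z = (x - mu) / sigma
Step 2: Substitute values: z = (165 - 176) / 22
Step 3: z = -11 / 22 = -0.5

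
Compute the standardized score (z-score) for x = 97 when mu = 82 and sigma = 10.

1.5

Step 1: Recall the z-score formula: z = (x - mu) / sigma
Step 2: Substitute values: z = (97 - 82) / 10
Step 3: z = 15 / 10 = 1.5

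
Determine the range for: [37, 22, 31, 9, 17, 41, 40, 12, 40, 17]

32

Step 1: Identify the maximum value: max = 41
Step 2: Identify the minimum value: min = 9
Step 3: Range = max - min = 41 - 9 = 32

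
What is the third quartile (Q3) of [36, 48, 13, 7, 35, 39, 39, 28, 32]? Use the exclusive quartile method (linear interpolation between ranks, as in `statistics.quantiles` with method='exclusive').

39

Step 1: Sort the data: [7, 13, 28, 32, 35, 36, 39, 39, 48]
Step 2: n = 9
Step 3: Using the exclusive quartile method:
  Q1 = 20.5
  Q2 (median) = 35
  Q3 = 39
  IQR = Q3 - Q1 = 39 - 20.5 = 18.5
Step 4: Q3 = 39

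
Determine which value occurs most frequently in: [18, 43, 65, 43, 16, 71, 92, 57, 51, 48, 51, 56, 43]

43

Step 1: Count the frequency of each value:
  16: appears 1 time(s)
  18: appears 1 time(s)
  43: appears 3 time(s)
  48: appears 1 time(s)
  51: appears 2 time(s)
  56: appears 1 time(s)
  57: appears 1 time(s)
  65: appears 1 time(s)
  71: appears 1 time(s)
  92: appears 1 time(s)
Step 2: The value 43 appears most frequently (3 times).
Step 3: Mode = 43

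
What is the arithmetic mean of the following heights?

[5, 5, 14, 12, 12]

9.6

Step 1: Sum all values: 5 + 5 + 14 + 12 + 12 = 48
Step 2: Count the number of values: n = 5
Step 3: Mean = sum / n = 48 / 5 = 9.6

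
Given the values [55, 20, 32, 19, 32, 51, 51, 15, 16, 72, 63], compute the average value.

38.7273

Step 1: Sum all values: 55 + 20 + 32 + 19 + 32 + 51 + 51 + 15 + 16 + 72 + 63 = 426
Step 2: Count the number of values: n = 11
Step 3: Mean = sum / n = 426 / 11 = 38.7273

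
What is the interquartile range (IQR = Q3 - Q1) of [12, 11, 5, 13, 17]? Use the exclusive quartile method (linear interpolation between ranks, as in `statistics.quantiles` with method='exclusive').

7

Step 1: Sort the data: [5, 11, 12, 13, 17]
Step 2: n = 5
Step 3: Using the exclusive quartile method:
  Q1 = 8
  Q2 (median) = 12
  Q3 = 15
  IQR = Q3 - Q1 = 15 - 8 = 7
Step 4: IQR = 7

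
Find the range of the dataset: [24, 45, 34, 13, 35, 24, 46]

33

Step 1: Identify the maximum value: max = 46
Step 2: Identify the minimum value: min = 13
Step 3: Range = max - min = 46 - 13 = 33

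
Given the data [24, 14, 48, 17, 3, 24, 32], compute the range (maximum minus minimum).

45

Step 1: Identify the maximum value: max = 48
Step 2: Identify the minimum value: min = 3
Step 3: Range = max - min = 48 - 3 = 45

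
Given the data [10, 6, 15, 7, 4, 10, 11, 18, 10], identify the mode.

10

Step 1: Count the frequency of each value:
  4: appears 1 time(s)
  6: appears 1 time(s)
  7: appears 1 time(s)
  10: appears 3 time(s)
  11: appears 1 time(s)
  15: appears 1 time(s)
  18: appears 1 time(s)
Step 2: The value 10 appears most frequently (3 times).
Step 3: Mode = 10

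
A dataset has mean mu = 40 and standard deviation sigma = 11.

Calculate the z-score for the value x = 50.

0.9091

Step 1: Recall the z-score formula: z = (x - mu) / sigma
Step 2: Substitute values: z = (50 - 40) / 11
Step 3: z = 10 / 11 = 0.9091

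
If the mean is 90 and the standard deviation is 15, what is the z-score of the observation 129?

2.6

Step 1: Recall the z-score formula: z = (x - mu) / sigma
Step 2: Substitute values: z = (129 - 90) / 15
Step 3: z = 39 / 15 = 2.6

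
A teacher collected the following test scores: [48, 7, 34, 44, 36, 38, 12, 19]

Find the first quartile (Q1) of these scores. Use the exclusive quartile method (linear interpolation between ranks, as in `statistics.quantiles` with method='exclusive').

13.75

Step 1: Sort the data: [7, 12, 19, 34, 36, 38, 44, 48]
Step 2: n = 8
Step 3: Using the exclusive quartile method:
  Q1 = 13.75
  Q2 (median) = 35
  Q3 = 42.5
  IQR = Q3 - Q1 = 42.5 - 13.75 = 28.75
Step 4: Q1 = 13.75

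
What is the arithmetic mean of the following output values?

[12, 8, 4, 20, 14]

11.6

Step 1: Sum all values: 12 + 8 + 4 + 20 + 14 = 58
Step 2: Count the number of values: n = 5
Step 3: Mean = sum / n = 58 / 5 = 11.6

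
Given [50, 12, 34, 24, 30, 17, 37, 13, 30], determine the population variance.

136.0247

Step 1: Compute the mean: (50 + 12 + 34 + 24 + 30 + 17 + 37 + 13 + 30) / 9 = 27.4444
Step 2: Compute squared deviations from the mean:
  (50 - 27.4444)^2 = 508.7531
  (12 - 27.4444)^2 = 238.5309
  (34 - 27.4444)^2 = 42.9753
  (24 - 27.4444)^2 = 11.8642
  (30 - 27.4444)^2 = 6.5309
  (17 - 27.4444)^2 = 109.0864
  (37 - 27.4444)^2 = 91.3086
  (13 - 27.4444)^2 = 208.642
  (30 - 27.4444)^2 = 6.5309
Step 3: Sum of squared deviations = 1224.2222
Step 4: Population variance = 1224.2222 / 9 = 136.0247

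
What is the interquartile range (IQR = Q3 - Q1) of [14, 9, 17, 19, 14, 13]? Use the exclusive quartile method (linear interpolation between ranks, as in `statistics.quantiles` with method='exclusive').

5.5

Step 1: Sort the data: [9, 13, 14, 14, 17, 19]
Step 2: n = 6
Step 3: Using the exclusive quartile method:
  Q1 = 12
  Q2 (median) = 14
  Q3 = 17.5
  IQR = Q3 - Q1 = 17.5 - 12 = 5.5
Step 4: IQR = 5.5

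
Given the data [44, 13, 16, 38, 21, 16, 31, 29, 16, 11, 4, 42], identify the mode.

16

Step 1: Count the frequency of each value:
  4: appears 1 time(s)
  11: appears 1 time(s)
  13: appears 1 time(s)
  16: appears 3 time(s)
  21: appears 1 time(s)
  29: appears 1 time(s)
  31: appears 1 time(s)
  38: appears 1 time(s)
  42: appears 1 time(s)
  44: appears 1 time(s)
Step 2: The value 16 appears most frequently (3 times).
Step 3: Mode = 16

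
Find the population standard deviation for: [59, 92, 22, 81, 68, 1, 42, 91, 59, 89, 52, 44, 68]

26.2458

Step 1: Compute the mean: 59.0769
Step 2: Sum of squared deviations from the mean: 8954.9231
Step 3: Population variance = 8954.9231 / 13 = 688.8402
Step 4: Standard deviation = sqrt(688.8402) = 26.2458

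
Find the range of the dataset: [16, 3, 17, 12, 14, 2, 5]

15

Step 1: Identify the maximum value: max = 17
Step 2: Identify the minimum value: min = 2
Step 3: Range = max - min = 17 - 2 = 15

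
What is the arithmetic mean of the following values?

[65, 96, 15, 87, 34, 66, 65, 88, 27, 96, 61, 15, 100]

62.6923

Step 1: Sum all values: 65 + 96 + 15 + 87 + 34 + 66 + 65 + 88 + 27 + 96 + 61 + 15 + 100 = 815
Step 2: Count the number of values: n = 13
Step 3: Mean = sum / n = 815 / 13 = 62.6923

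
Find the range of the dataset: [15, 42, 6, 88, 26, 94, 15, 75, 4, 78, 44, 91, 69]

90

Step 1: Identify the maximum value: max = 94
Step 2: Identify the minimum value: min = 4
Step 3: Range = max - min = 94 - 4 = 90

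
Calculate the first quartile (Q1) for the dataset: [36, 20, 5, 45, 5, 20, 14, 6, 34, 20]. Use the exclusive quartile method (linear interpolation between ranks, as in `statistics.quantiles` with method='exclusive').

5.75

Step 1: Sort the data: [5, 5, 6, 14, 20, 20, 20, 34, 36, 45]
Step 2: n = 10
Step 3: Using the exclusive quartile method:
  Q1 = 5.75
  Q2 (median) = 20
  Q3 = 34.5
  IQR = Q3 - Q1 = 34.5 - 5.75 = 28.75
Step 4: Q1 = 5.75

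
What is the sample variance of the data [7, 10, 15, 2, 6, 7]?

18.9667

Step 1: Compute the mean: (7 + 10 + 15 + 2 + 6 + 7) / 6 = 7.8333
Step 2: Compute squared deviations from the mean:
  (7 - 7.8333)^2 = 0.6944
  (10 - 7.8333)^2 = 4.6944
  (15 - 7.8333)^2 = 51.3611
  (2 - 7.8333)^2 = 34.0278
  (6 - 7.8333)^2 = 3.3611
  (7 - 7.8333)^2 = 0.6944
Step 3: Sum of squared deviations = 94.8333
Step 4: Sample variance = 94.8333 / 5 = 18.9667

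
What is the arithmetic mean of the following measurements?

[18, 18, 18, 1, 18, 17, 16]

15.1429

Step 1: Sum all values: 18 + 18 + 18 + 1 + 18 + 17 + 16 = 106
Step 2: Count the number of values: n = 7
Step 3: Mean = sum / n = 106 / 7 = 15.1429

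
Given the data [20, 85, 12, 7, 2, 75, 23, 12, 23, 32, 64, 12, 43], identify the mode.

12

Step 1: Count the frequency of each value:
  2: appears 1 time(s)
  7: appears 1 time(s)
  12: appears 3 time(s)
  20: appears 1 time(s)
  23: appears 2 time(s)
  32: appears 1 time(s)
  43: appears 1 time(s)
  64: appears 1 time(s)
  75: appears 1 time(s)
  85: appears 1 time(s)
Step 2: The value 12 appears most frequently (3 times).
Step 3: Mode = 12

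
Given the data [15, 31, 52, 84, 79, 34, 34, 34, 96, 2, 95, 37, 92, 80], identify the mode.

34

Step 1: Count the frequency of each value:
  2: appears 1 time(s)
  15: appears 1 time(s)
  31: appears 1 time(s)
  34: appears 3 time(s)
  37: appears 1 time(s)
  52: appears 1 time(s)
  79: appears 1 time(s)
  80: appears 1 time(s)
  84: appears 1 time(s)
  92: appears 1 time(s)
  95: appears 1 time(s)
  96: appears 1 time(s)
Step 2: The value 34 appears most frequently (3 times).
Step 3: Mode = 34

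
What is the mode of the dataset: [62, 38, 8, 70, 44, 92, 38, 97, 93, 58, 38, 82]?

38

Step 1: Count the frequency of each value:
  8: appears 1 time(s)
  38: appears 3 time(s)
  44: appears 1 time(s)
  58: appears 1 time(s)
  62: appears 1 time(s)
  70: appears 1 time(s)
  82: appears 1 time(s)
  92: appears 1 time(s)
  93: appears 1 time(s)
  97: appears 1 time(s)
Step 2: The value 38 appears most frequently (3 times).
Step 3: Mode = 38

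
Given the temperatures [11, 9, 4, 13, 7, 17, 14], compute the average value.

10.7143

Step 1: Sum all values: 11 + 9 + 4 + 13 + 7 + 17 + 14 = 75
Step 2: Count the number of values: n = 7
Step 3: Mean = sum / n = 75 / 7 = 10.7143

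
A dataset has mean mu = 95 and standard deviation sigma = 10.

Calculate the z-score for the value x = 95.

0

Step 1: Recall the z-score formula: z = (x - mu) / sigma
Step 2: Substitute values: z = (95 - 95) / 10
Step 3: z = 0 / 10 = 0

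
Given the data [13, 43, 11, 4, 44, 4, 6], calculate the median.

11

Step 1: Sort the data in ascending order: [4, 4, 6, 11, 13, 43, 44]
Step 2: The number of values is n = 7.
Step 3: Since n is odd, the median is the middle value at position 4: 11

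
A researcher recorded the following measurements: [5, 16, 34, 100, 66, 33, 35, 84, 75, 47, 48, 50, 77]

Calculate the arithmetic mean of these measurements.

51.5385

Step 1: Sum all values: 5 + 16 + 34 + 100 + 66 + 33 + 35 + 84 + 75 + 47 + 48 + 50 + 77 = 670
Step 2: Count the number of values: n = 13
Step 3: Mean = sum / n = 670 / 13 = 51.5385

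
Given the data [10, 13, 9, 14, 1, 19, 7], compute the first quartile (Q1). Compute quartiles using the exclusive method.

7

Step 1: Sort the data: [1, 7, 9, 10, 13, 14, 19]
Step 2: n = 7
Step 3: Using the exclusive quartile method:
  Q1 = 7
  Q2 (median) = 10
  Q3 = 14
  IQR = Q3 - Q1 = 14 - 7 = 7
Step 4: Q1 = 7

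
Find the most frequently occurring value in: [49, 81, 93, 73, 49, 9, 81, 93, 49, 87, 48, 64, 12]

49

Step 1: Count the frequency of each value:
  9: appears 1 time(s)
  12: appears 1 time(s)
  48: appears 1 time(s)
  49: appears 3 time(s)
  64: appears 1 time(s)
  73: appears 1 time(s)
  81: appears 2 time(s)
  87: appears 1 time(s)
  93: appears 2 time(s)
Step 2: The value 49 appears most frequently (3 times).
Step 3: Mode = 49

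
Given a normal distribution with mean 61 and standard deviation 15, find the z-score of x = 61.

0

Step 1: Recall the z-score formula: z = (x - mu) / sigma
Step 2: Substitute values: z = (61 - 61) / 15
Step 3: z = 0 / 15 = 0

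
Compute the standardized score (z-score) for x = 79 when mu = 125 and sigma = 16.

-2.875

Step 1: Recall the z-score formula: z = (x - mu) / sigma
Step 2: Substitute values: z = (79 - 125) / 16
Step 3: z = -46 / 16 = -2.875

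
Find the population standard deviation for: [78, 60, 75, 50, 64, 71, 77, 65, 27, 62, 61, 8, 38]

20.0635

Step 1: Compute the mean: 56.6154
Step 2: Sum of squared deviations from the mean: 5233.0769
Step 3: Population variance = 5233.0769 / 13 = 402.5444
Step 4: Standard deviation = sqrt(402.5444) = 20.0635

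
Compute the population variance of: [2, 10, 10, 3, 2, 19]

37.5556

Step 1: Compute the mean: (2 + 10 + 10 + 3 + 2 + 19) / 6 = 7.6667
Step 2: Compute squared deviations from the mean:
  (2 - 7.6667)^2 = 32.1111
  (10 - 7.6667)^2 = 5.4444
  (10 - 7.6667)^2 = 5.4444
  (3 - 7.6667)^2 = 21.7778
  (2 - 7.6667)^2 = 32.1111
  (19 - 7.6667)^2 = 128.4444
Step 3: Sum of squared deviations = 225.3333
Step 4: Population variance = 225.3333 / 6 = 37.5556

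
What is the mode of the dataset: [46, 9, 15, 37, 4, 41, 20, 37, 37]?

37

Step 1: Count the frequency of each value:
  4: appears 1 time(s)
  9: appears 1 time(s)
  15: appears 1 time(s)
  20: appears 1 time(s)
  37: appears 3 time(s)
  41: appears 1 time(s)
  46: appears 1 time(s)
Step 2: The value 37 appears most frequently (3 times).
Step 3: Mode = 37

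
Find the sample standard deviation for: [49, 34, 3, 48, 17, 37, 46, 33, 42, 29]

14.5816

Step 1: Compute the mean: 33.8
Step 2: Sum of squared deviations from the mean: 1913.6
Step 3: Sample variance = 1913.6 / 9 = 212.6222
Step 4: Standard deviation = sqrt(212.6222) = 14.5816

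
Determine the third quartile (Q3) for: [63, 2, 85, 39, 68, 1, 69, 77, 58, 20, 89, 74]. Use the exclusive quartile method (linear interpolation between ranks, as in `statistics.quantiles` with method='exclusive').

76.25

Step 1: Sort the data: [1, 2, 20, 39, 58, 63, 68, 69, 74, 77, 85, 89]
Step 2: n = 12
Step 3: Using the exclusive quartile method:
  Q1 = 24.75
  Q2 (median) = 65.5
  Q3 = 76.25
  IQR = Q3 - Q1 = 76.25 - 24.75 = 51.5
Step 4: Q3 = 76.25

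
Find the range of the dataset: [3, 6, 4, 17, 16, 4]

14

Step 1: Identify the maximum value: max = 17
Step 2: Identify the minimum value: min = 3
Step 3: Range = max - min = 17 - 3 = 14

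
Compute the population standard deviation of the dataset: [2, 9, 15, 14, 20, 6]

6

Step 1: Compute the mean: 11
Step 2: Sum of squared deviations from the mean: 216
Step 3: Population variance = 216 / 6 = 36
Step 4: Standard deviation = sqrt(36) = 6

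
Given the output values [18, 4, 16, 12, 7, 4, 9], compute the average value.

10

Step 1: Sum all values: 18 + 4 + 16 + 12 + 7 + 4 + 9 = 70
Step 2: Count the number of values: n = 7
Step 3: Mean = sum / n = 70 / 7 = 10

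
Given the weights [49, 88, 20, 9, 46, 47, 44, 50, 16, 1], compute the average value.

37

Step 1: Sum all values: 49 + 88 + 20 + 9 + 46 + 47 + 44 + 50 + 16 + 1 = 370
Step 2: Count the number of values: n = 10
Step 3: Mean = sum / n = 370 / 10 = 37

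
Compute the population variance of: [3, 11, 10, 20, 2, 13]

37.1389

Step 1: Compute the mean: (3 + 11 + 10 + 20 + 2 + 13) / 6 = 9.8333
Step 2: Compute squared deviations from the mean:
  (3 - 9.8333)^2 = 46.6944
  (11 - 9.8333)^2 = 1.3611
  (10 - 9.8333)^2 = 0.0278
  (20 - 9.8333)^2 = 103.3611
  (2 - 9.8333)^2 = 61.3611
  (13 - 9.8333)^2 = 10.0278
Step 3: Sum of squared deviations = 222.8333
Step 4: Population variance = 222.8333 / 6 = 37.1389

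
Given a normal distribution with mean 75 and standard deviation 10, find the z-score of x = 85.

1

Step 1: Recall the z-score formula: z = (x - mu) / sigma
Step 2: Substitute values: z = (85 - 75) / 10
Step 3: z = 10 / 10 = 1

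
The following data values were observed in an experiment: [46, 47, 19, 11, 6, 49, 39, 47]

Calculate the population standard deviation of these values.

16.8152

Step 1: Compute the mean: 33
Step 2: Sum of squared deviations from the mean: 2262
Step 3: Population variance = 2262 / 8 = 282.75
Step 4: Standard deviation = sqrt(282.75) = 16.8152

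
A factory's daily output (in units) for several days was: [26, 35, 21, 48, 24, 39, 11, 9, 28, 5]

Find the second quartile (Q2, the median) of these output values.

25

Step 1: Sort the data: [5, 9, 11, 21, 24, 26, 28, 35, 39, 48]
Step 2: n = 10
Step 3: Q2 is the median. Since n is even, it is the average of the values at positions 5 and 6:
  Q2 = (24 + 26) / 2 = 25
Step 4: Q2 = 25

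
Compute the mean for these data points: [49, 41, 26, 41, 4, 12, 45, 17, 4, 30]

26.9

Step 1: Sum all values: 49 + 41 + 26 + 41 + 4 + 12 + 45 + 17 + 4 + 30 = 269
Step 2: Count the number of values: n = 10
Step 3: Mean = sum / n = 269 / 10 = 26.9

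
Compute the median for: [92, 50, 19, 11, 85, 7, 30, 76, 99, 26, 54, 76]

52

Step 1: Sort the data in ascending order: [7, 11, 19, 26, 30, 50, 54, 76, 76, 85, 92, 99]
Step 2: The number of values is n = 12.
Step 3: Since n is even, the median is the average of positions 6 and 7:
  Median = (50 + 54) / 2 = 52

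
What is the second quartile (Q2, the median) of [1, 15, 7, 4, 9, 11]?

8

Step 1: Sort the data: [1, 4, 7, 9, 11, 15]
Step 2: n = 6
Step 3: Q2 is the median. Since n is even, it is the average of the values at positions 3 and 4:
  Q2 = (7 + 9) / 2 = 8
Step 4: Q2 = 8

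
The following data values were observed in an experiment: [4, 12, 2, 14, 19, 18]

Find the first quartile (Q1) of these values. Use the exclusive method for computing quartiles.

3.5

Step 1: Sort the data: [2, 4, 12, 14, 18, 19]
Step 2: n = 6
Step 3: Using the exclusive quartile method:
  Q1 = 3.5
  Q2 (median) = 13
  Q3 = 18.25
  IQR = Q3 - Q1 = 18.25 - 3.5 = 14.75
Step 4: Q1 = 3.5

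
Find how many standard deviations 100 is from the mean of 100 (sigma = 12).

0

Step 1: Recall the z-score formula: z = (x - mu) / sigma
Step 2: Substitute values: z = (100 - 100) / 12
Step 3: z = 0 / 12 = 0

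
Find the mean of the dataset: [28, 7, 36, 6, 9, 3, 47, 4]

17.5

Step 1: Sum all values: 28 + 7 + 36 + 6 + 9 + 3 + 47 + 4 = 140
Step 2: Count the number of values: n = 8
Step 3: Mean = sum / n = 140 / 8 = 17.5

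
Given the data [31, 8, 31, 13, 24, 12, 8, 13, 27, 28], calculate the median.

18.5

Step 1: Sort the data in ascending order: [8, 8, 12, 13, 13, 24, 27, 28, 31, 31]
Step 2: The number of values is n = 10.
Step 3: Since n is even, the median is the average of positions 5 and 6:
  Median = (13 + 24) / 2 = 18.5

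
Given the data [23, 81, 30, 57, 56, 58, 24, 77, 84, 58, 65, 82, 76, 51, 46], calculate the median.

58

Step 1: Sort the data in ascending order: [23, 24, 30, 46, 51, 56, 57, 58, 58, 65, 76, 77, 81, 82, 84]
Step 2: The number of values is n = 15.
Step 3: Since n is odd, the median is the middle value at position 8: 58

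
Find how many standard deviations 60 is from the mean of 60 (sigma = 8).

0

Step 1: Recall the z-score formula: z = (x - mu) / sigma
Step 2: Substitute values: z = (60 - 60) / 8
Step 3: z = 0 / 8 = 0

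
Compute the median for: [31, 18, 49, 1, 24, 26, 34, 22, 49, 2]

25

Step 1: Sort the data in ascending order: [1, 2, 18, 22, 24, 26, 31, 34, 49, 49]
Step 2: The number of values is n = 10.
Step 3: Since n is even, the median is the average of positions 5 and 6:
  Median = (24 + 26) / 2 = 25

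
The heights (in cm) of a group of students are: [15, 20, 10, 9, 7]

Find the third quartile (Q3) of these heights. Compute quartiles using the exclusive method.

17.5

Step 1: Sort the data: [7, 9, 10, 15, 20]
Step 2: n = 5
Step 3: Using the exclusive quartile method:
  Q1 = 8
  Q2 (median) = 10
  Q3 = 17.5
  IQR = Q3 - Q1 = 17.5 - 8 = 9.5
Step 4: Q3 = 17.5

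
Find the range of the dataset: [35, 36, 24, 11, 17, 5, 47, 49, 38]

44

Step 1: Identify the maximum value: max = 49
Step 2: Identify the minimum value: min = 5
Step 3: Range = max - min = 49 - 5 = 44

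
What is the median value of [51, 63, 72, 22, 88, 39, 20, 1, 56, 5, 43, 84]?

47

Step 1: Sort the data in ascending order: [1, 5, 20, 22, 39, 43, 51, 56, 63, 72, 84, 88]
Step 2: The number of values is n = 12.
Step 3: Since n is even, the median is the average of positions 6 and 7:
  Median = (43 + 51) / 2 = 47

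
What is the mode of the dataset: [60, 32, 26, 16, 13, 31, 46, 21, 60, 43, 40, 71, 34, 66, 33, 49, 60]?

60

Step 1: Count the frequency of each value:
  13: appears 1 time(s)
  16: appears 1 time(s)
  21: appears 1 time(s)
  26: appears 1 time(s)
  31: appears 1 time(s)
  32: appears 1 time(s)
  33: appears 1 time(s)
  34: appears 1 time(s)
  40: appears 1 time(s)
  43: appears 1 time(s)
  46: appears 1 time(s)
  49: appears 1 time(s)
  60: appears 3 time(s)
  66: appears 1 time(s)
  71: appears 1 time(s)
Step 2: The value 60 appears most frequently (3 times).
Step 3: Mode = 60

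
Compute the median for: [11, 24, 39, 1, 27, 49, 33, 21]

25.5

Step 1: Sort the data in ascending order: [1, 11, 21, 24, 27, 33, 39, 49]
Step 2: The number of values is n = 8.
Step 3: Since n is even, the median is the average of positions 4 and 5:
  Median = (24 + 27) / 2 = 25.5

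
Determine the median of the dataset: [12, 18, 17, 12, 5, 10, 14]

12

Step 1: Sort the data in ascending order: [5, 10, 12, 12, 14, 17, 18]
Step 2: The number of values is n = 7.
Step 3: Since n is odd, the median is the middle value at position 4: 12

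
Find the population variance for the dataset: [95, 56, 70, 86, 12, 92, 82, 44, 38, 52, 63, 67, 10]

706

Step 1: Compute the mean: (95 + 56 + 70 + 86 + 12 + 92 + 82 + 44 + 38 + 52 + 63 + 67 + 10) / 13 = 59
Step 2: Compute squared deviations from the mean:
  (95 - 59)^2 = 1296
  (56 - 59)^2 = 9
  (70 - 59)^2 = 121
  (86 - 59)^2 = 729
  (12 - 59)^2 = 2209
  (92 - 59)^2 = 1089
  (82 - 59)^2 = 529
  (44 - 59)^2 = 225
  (38 - 59)^2 = 441
  (52 - 59)^2 = 49
  (63 - 59)^2 = 16
  (67 - 59)^2 = 64
  (10 - 59)^2 = 2401
Step 3: Sum of squared deviations = 9178
Step 4: Population variance = 9178 / 13 = 706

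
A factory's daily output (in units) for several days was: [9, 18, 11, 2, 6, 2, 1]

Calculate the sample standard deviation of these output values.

6.1644

Step 1: Compute the mean: 7
Step 2: Sum of squared deviations from the mean: 228
Step 3: Sample variance = 228 / 6 = 38
Step 4: Standard deviation = sqrt(38) = 6.1644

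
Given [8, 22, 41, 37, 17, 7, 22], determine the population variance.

147.4286

Step 1: Compute the mean: (8 + 22 + 41 + 37 + 17 + 7 + 22) / 7 = 22
Step 2: Compute squared deviations from the mean:
  (8 - 22)^2 = 196
  (22 - 22)^2 = 0
  (41 - 22)^2 = 361
  (37 - 22)^2 = 225
  (17 - 22)^2 = 25
  (7 - 22)^2 = 225
  (22 - 22)^2 = 0
Step 3: Sum of squared deviations = 1032
Step 4: Population variance = 1032 / 7 = 147.4286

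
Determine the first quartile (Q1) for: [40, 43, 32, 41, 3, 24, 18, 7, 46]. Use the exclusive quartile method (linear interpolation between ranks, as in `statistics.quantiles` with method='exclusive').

12.5

Step 1: Sort the data: [3, 7, 18, 24, 32, 40, 41, 43, 46]
Step 2: n = 9
Step 3: Using the exclusive quartile method:
  Q1 = 12.5
  Q2 (median) = 32
  Q3 = 42
  IQR = Q3 - Q1 = 42 - 12.5 = 29.5
Step 4: Q1 = 12.5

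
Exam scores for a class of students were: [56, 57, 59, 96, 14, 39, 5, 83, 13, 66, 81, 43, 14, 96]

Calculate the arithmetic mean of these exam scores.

51.5714

Step 1: Sum all values: 56 + 57 + 59 + 96 + 14 + 39 + 5 + 83 + 13 + 66 + 81 + 43 + 14 + 96 = 722
Step 2: Count the number of values: n = 14
Step 3: Mean = sum / n = 722 / 14 = 51.5714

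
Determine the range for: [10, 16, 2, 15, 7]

14

Step 1: Identify the maximum value: max = 16
Step 2: Identify the minimum value: min = 2
Step 3: Range = max - min = 16 - 2 = 14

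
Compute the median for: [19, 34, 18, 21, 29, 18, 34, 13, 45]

21

Step 1: Sort the data in ascending order: [13, 18, 18, 19, 21, 29, 34, 34, 45]
Step 2: The number of values is n = 9.
Step 3: Since n is odd, the median is the middle value at position 5: 21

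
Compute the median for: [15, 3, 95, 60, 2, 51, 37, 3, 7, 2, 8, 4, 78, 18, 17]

15

Step 1: Sort the data in ascending order: [2, 2, 3, 3, 4, 7, 8, 15, 17, 18, 37, 51, 60, 78, 95]
Step 2: The number of values is n = 15.
Step 3: Since n is odd, the median is the middle value at position 8: 15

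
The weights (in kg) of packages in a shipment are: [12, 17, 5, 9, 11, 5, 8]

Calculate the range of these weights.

12

Step 1: Identify the maximum value: max = 17
Step 2: Identify the minimum value: min = 5
Step 3: Range = max - min = 17 - 5 = 12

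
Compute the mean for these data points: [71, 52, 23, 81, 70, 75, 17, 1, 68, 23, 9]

44.5455

Step 1: Sum all values: 71 + 52 + 23 + 81 + 70 + 75 + 17 + 1 + 68 + 23 + 9 = 490
Step 2: Count the number of values: n = 11
Step 3: Mean = sum / n = 490 / 11 = 44.5455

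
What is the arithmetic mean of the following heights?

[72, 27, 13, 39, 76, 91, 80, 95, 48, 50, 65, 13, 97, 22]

56.2857

Step 1: Sum all values: 72 + 27 + 13 + 39 + 76 + 91 + 80 + 95 + 48 + 50 + 65 + 13 + 97 + 22 = 788
Step 2: Count the number of values: n = 14
Step 3: Mean = sum / n = 788 / 14 = 56.2857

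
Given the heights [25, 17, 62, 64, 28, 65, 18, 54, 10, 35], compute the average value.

37.8

Step 1: Sum all values: 25 + 17 + 62 + 64 + 28 + 65 + 18 + 54 + 10 + 35 = 378
Step 2: Count the number of values: n = 10
Step 3: Mean = sum / n = 378 / 10 = 37.8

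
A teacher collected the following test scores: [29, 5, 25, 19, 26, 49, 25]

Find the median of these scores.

25

Step 1: Sort the data in ascending order: [5, 19, 25, 25, 26, 29, 49]
Step 2: The number of values is n = 7.
Step 3: Since n is odd, the median is the middle value at position 4: 25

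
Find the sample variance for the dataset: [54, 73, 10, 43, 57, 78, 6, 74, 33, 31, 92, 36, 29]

708.4231

Step 1: Compute the mean: (54 + 73 + 10 + 43 + 57 + 78 + 6 + 74 + 33 + 31 + 92 + 36 + 29) / 13 = 47.3846
Step 2: Compute squared deviations from the mean:
  (54 - 47.3846)^2 = 43.7633
  (73 - 47.3846)^2 = 656.1479
  (10 - 47.3846)^2 = 1397.6095
  (43 - 47.3846)^2 = 19.2249
  (57 - 47.3846)^2 = 92.4556
  (78 - 47.3846)^2 = 937.3018
  (6 - 47.3846)^2 = 1712.6864
  (74 - 47.3846)^2 = 708.3787
  (33 - 47.3846)^2 = 206.9172
  (31 - 47.3846)^2 = 268.4556
  (92 - 47.3846)^2 = 1990.5325
  (36 - 47.3846)^2 = 129.6095
  (29 - 47.3846)^2 = 337.9941
Step 3: Sum of squared deviations = 8501.0769
Step 4: Sample variance = 8501.0769 / 12 = 708.4231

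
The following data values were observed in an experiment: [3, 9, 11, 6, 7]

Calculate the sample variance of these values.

9.2

Step 1: Compute the mean: (3 + 9 + 11 + 6 + 7) / 5 = 7.2
Step 2: Compute squared deviations from the mean:
  (3 - 7.2)^2 = 17.64
  (9 - 7.2)^2 = 3.24
  (11 - 7.2)^2 = 14.44
  (6 - 7.2)^2 = 1.44
  (7 - 7.2)^2 = 0.04
Step 3: Sum of squared deviations = 36.8
Step 4: Sample variance = 36.8 / 4 = 9.2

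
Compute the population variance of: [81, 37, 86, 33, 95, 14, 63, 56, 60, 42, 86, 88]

624.0208

Step 1: Compute the mean: (81 + 37 + 86 + 33 + 95 + 14 + 63 + 56 + 60 + 42 + 86 + 88) / 12 = 61.75
Step 2: Compute squared deviations from the mean:
  (81 - 61.75)^2 = 370.5625
  (37 - 61.75)^2 = 612.5625
  (86 - 61.75)^2 = 588.0625
  (33 - 61.75)^2 = 826.5625
  (95 - 61.75)^2 = 1105.5625
  (14 - 61.75)^2 = 2280.0625
  (63 - 61.75)^2 = 1.5625
  (56 - 61.75)^2 = 33.0625
  (60 - 61.75)^2 = 3.0625
  (42 - 61.75)^2 = 390.0625
  (86 - 61.75)^2 = 588.0625
  (88 - 61.75)^2 = 689.0625
Step 3: Sum of squared deviations = 7488.25
Step 4: Population variance = 7488.25 / 12 = 624.0208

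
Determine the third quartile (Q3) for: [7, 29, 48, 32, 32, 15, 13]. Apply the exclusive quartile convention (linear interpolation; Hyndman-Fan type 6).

32

Step 1: Sort the data: [7, 13, 15, 29, 32, 32, 48]
Step 2: n = 7
Step 3: Using the exclusive quartile method:
  Q1 = 13
  Q2 (median) = 29
  Q3 = 32
  IQR = Q3 - Q1 = 32 - 13 = 19
Step 4: Q3 = 32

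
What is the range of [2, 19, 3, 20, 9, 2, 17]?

18

Step 1: Identify the maximum value: max = 20
Step 2: Identify the minimum value: min = 2
Step 3: Range = max - min = 20 - 2 = 18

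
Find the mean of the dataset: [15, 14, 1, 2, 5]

7.4

Step 1: Sum all values: 15 + 14 + 1 + 2 + 5 = 37
Step 2: Count the number of values: n = 5
Step 3: Mean = sum / n = 37 / 5 = 7.4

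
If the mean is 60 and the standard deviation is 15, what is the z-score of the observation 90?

2

Step 1: Recall the z-score formula: z = (x - mu) / sigma
Step 2: Substitute values: z = (90 - 60) / 15
Step 3: z = 30 / 15 = 2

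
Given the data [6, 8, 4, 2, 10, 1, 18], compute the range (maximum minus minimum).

17

Step 1: Identify the maximum value: max = 18
Step 2: Identify the minimum value: min = 1
Step 3: Range = max - min = 18 - 1 = 17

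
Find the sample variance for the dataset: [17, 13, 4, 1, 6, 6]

35.7667

Step 1: Compute the mean: (17 + 13 + 4 + 1 + 6 + 6) / 6 = 7.8333
Step 2: Compute squared deviations from the mean:
  (17 - 7.8333)^2 = 84.0278
  (13 - 7.8333)^2 = 26.6944
  (4 - 7.8333)^2 = 14.6944
  (1 - 7.8333)^2 = 46.6944
  (6 - 7.8333)^2 = 3.3611
  (6 - 7.8333)^2 = 3.3611
Step 3: Sum of squared deviations = 178.8333
Step 4: Sample variance = 178.8333 / 5 = 35.7667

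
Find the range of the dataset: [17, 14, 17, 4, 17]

13

Step 1: Identify the maximum value: max = 17
Step 2: Identify the minimum value: min = 4
Step 3: Range = max - min = 17 - 4 = 13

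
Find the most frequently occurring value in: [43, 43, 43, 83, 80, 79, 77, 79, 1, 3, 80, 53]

43

Step 1: Count the frequency of each value:
  1: appears 1 time(s)
  3: appears 1 time(s)
  43: appears 3 time(s)
  53: appears 1 time(s)
  77: appears 1 time(s)
  79: appears 2 time(s)
  80: appears 2 time(s)
  83: appears 1 time(s)
Step 2: The value 43 appears most frequently (3 times).
Step 3: Mode = 43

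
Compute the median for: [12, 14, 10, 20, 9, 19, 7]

12

Step 1: Sort the data in ascending order: [7, 9, 10, 12, 14, 19, 20]
Step 2: The number of values is n = 7.
Step 3: Since n is odd, the median is the middle value at position 4: 12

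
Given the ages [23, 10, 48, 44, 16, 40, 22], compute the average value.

29

Step 1: Sum all values: 23 + 10 + 48 + 44 + 16 + 40 + 22 = 203
Step 2: Count the number of values: n = 7
Step 3: Mean = sum / n = 203 / 7 = 29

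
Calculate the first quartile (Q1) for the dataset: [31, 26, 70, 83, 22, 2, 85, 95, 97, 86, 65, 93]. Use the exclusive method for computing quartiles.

27.25

Step 1: Sort the data: [2, 22, 26, 31, 65, 70, 83, 85, 86, 93, 95, 97]
Step 2: n = 12
Step 3: Using the exclusive quartile method:
  Q1 = 27.25
  Q2 (median) = 76.5
  Q3 = 91.25
  IQR = Q3 - Q1 = 91.25 - 27.25 = 64
Step 4: Q1 = 27.25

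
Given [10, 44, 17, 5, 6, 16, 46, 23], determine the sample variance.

257.2679

Step 1: Compute the mean: (10 + 44 + 17 + 5 + 6 + 16 + 46 + 23) / 8 = 20.875
Step 2: Compute squared deviations from the mean:
  (10 - 20.875)^2 = 118.2656
  (44 - 20.875)^2 = 534.7656
  (17 - 20.875)^2 = 15.0156
  (5 - 20.875)^2 = 252.0156
  (6 - 20.875)^2 = 221.2656
  (16 - 20.875)^2 = 23.7656
  (46 - 20.875)^2 = 631.2656
  (23 - 20.875)^2 = 4.5156
Step 3: Sum of squared deviations = 1800.875
Step 4: Sample variance = 1800.875 / 7 = 257.2679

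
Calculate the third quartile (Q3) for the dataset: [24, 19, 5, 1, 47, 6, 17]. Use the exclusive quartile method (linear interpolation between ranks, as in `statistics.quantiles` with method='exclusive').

24

Step 1: Sort the data: [1, 5, 6, 17, 19, 24, 47]
Step 2: n = 7
Step 3: Using the exclusive quartile method:
  Q1 = 5
  Q2 (median) = 17
  Q3 = 24
  IQR = Q3 - Q1 = 24 - 5 = 19
Step 4: Q3 = 24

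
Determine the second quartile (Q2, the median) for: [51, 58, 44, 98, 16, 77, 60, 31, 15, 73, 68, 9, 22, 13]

47.5

Step 1: Sort the data: [9, 13, 15, 16, 22, 31, 44, 51, 58, 60, 68, 73, 77, 98]
Step 2: n = 14
Step 3: Q2 is the median. Since n is even, it is the average of the values at positions 7 and 8:
  Q2 = (44 + 51) / 2 = 47.5
Step 4: Q2 = 47.5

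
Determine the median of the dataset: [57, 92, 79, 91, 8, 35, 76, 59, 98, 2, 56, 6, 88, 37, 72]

59

Step 1: Sort the data in ascending order: [2, 6, 8, 35, 37, 56, 57, 59, 72, 76, 79, 88, 91, 92, 98]
Step 2: The number of values is n = 15.
Step 3: Since n is odd, the median is the middle value at position 8: 59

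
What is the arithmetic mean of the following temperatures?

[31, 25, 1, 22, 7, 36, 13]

19.2857

Step 1: Sum all values: 31 + 25 + 1 + 22 + 7 + 36 + 13 = 135
Step 2: Count the number of values: n = 7
Step 3: Mean = sum / n = 135 / 7 = 19.2857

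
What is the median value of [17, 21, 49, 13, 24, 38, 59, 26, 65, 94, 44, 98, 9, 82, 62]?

44

Step 1: Sort the data in ascending order: [9, 13, 17, 21, 24, 26, 38, 44, 49, 59, 62, 65, 82, 94, 98]
Step 2: The number of values is n = 15.
Step 3: Since n is odd, the median is the middle value at position 8: 44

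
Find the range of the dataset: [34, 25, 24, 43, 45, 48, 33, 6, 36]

42

Step 1: Identify the maximum value: max = 48
Step 2: Identify the minimum value: min = 6
Step 3: Range = max - min = 48 - 6 = 42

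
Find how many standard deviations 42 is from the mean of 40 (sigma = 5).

0.4

Step 1: Recall the z-score formula: z = (x - mu) / sigma
Step 2: Substitute values: z = (42 - 40) / 5
Step 3: z = 2 / 5 = 0.4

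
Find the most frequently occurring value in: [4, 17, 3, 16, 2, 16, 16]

16

Step 1: Count the frequency of each value:
  2: appears 1 time(s)
  3: appears 1 time(s)
  4: appears 1 time(s)
  16: appears 3 time(s)
  17: appears 1 time(s)
Step 2: The value 16 appears most frequently (3 times).
Step 3: Mode = 16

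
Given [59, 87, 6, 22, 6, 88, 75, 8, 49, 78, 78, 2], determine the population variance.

1138.75

Step 1: Compute the mean: (59 + 87 + 6 + 22 + 6 + 88 + 75 + 8 + 49 + 78 + 78 + 2) / 12 = 46.5
Step 2: Compute squared deviations from the mean:
  (59 - 46.5)^2 = 156.25
  (87 - 46.5)^2 = 1640.25
  (6 - 46.5)^2 = 1640.25
  (22 - 46.5)^2 = 600.25
  (6 - 46.5)^2 = 1640.25
  (88 - 46.5)^2 = 1722.25
  (75 - 46.5)^2 = 812.25
  (8 - 46.5)^2 = 1482.25
  (49 - 46.5)^2 = 6.25
  (78 - 46.5)^2 = 992.25
  (78 - 46.5)^2 = 992.25
  (2 - 46.5)^2 = 1980.25
Step 3: Sum of squared deviations = 13665
Step 4: Population variance = 13665 / 12 = 1138.75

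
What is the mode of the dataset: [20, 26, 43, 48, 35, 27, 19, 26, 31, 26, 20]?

26

Step 1: Count the frequency of each value:
  19: appears 1 time(s)
  20: appears 2 time(s)
  26: appears 3 time(s)
  27: appears 1 time(s)
  31: appears 1 time(s)
  35: appears 1 time(s)
  43: appears 1 time(s)
  48: appears 1 time(s)
Step 2: The value 26 appears most frequently (3 times).
Step 3: Mode = 26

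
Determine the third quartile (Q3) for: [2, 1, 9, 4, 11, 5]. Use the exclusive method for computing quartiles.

9.5

Step 1: Sort the data: [1, 2, 4, 5, 9, 11]
Step 2: n = 6
Step 3: Using the exclusive quartile method:
  Q1 = 1.75
  Q2 (median) = 4.5
  Q3 = 9.5
  IQR = Q3 - Q1 = 9.5 - 1.75 = 7.75
Step 4: Q3 = 9.5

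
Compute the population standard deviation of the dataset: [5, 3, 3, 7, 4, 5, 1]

1.7728

Step 1: Compute the mean: 4
Step 2: Sum of squared deviations from the mean: 22
Step 3: Population variance = 22 / 7 = 3.1429
Step 4: Standard deviation = sqrt(3.1429) = 1.7728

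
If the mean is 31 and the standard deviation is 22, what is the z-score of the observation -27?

-2.6364

Step 1: Recall the z-score formula: z = (x - mu) / sigma
Step 2: Substitute values: z = (-27 - 31) / 22
Step 3: z = -58 / 22 = -2.6364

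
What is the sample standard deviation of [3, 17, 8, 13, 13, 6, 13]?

4.8941

Step 1: Compute the mean: 10.4286
Step 2: Sum of squared deviations from the mean: 143.7143
Step 3: Sample variance = 143.7143 / 6 = 23.9524
Step 4: Standard deviation = sqrt(23.9524) = 4.8941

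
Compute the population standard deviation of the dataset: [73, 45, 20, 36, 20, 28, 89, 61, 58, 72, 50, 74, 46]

21.0837

Step 1: Compute the mean: 51.6923
Step 2: Sum of squared deviations from the mean: 5778.7692
Step 3: Population variance = 5778.7692 / 13 = 444.5207
Step 4: Standard deviation = sqrt(444.5207) = 21.0837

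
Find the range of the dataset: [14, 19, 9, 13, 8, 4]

15

Step 1: Identify the maximum value: max = 19
Step 2: Identify the minimum value: min = 4
Step 3: Range = max - min = 19 - 4 = 15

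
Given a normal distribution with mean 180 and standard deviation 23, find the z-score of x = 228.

2.087

Step 1: Recall the z-score formula: z = (x - mu) / sigma
Step 2: Substitute values: z = (228 - 180) / 23
Step 3: z = 48 / 23 = 2.087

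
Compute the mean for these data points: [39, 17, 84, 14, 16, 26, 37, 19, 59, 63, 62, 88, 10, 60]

42.4286

Step 1: Sum all values: 39 + 17 + 84 + 14 + 16 + 26 + 37 + 19 + 59 + 63 + 62 + 88 + 10 + 60 = 594
Step 2: Count the number of values: n = 14
Step 3: Mean = sum / n = 594 / 14 = 42.4286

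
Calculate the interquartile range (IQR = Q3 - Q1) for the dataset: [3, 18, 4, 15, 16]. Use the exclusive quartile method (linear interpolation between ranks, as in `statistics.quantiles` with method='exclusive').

13.5

Step 1: Sort the data: [3, 4, 15, 16, 18]
Step 2: n = 5
Step 3: Using the exclusive quartile method:
  Q1 = 3.5
  Q2 (median) = 15
  Q3 = 17
  IQR = Q3 - Q1 = 17 - 3.5 = 13.5
Step 4: IQR = 13.5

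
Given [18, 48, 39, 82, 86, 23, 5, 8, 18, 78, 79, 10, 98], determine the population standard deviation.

33.1445

Step 1: Compute the mean: 45.5385
Step 2: Sum of squared deviations from the mean: 14281.2308
Step 3: Population variance = 14281.2308 / 13 = 1098.5562
Step 4: Standard deviation = sqrt(1098.5562) = 33.1445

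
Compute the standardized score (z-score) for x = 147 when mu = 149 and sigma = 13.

-0.1538

Step 1: Recall the z-score formula: z = (x - mu) / sigma
Step 2: Substitute values: z = (147 - 149) / 13
Step 3: z = -2 / 13 = -0.1538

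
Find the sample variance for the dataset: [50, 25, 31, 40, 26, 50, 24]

132.1429

Step 1: Compute the mean: (50 + 25 + 31 + 40 + 26 + 50 + 24) / 7 = 35.1429
Step 2: Compute squared deviations from the mean:
  (50 - 35.1429)^2 = 220.7347
  (25 - 35.1429)^2 = 102.8776
  (31 - 35.1429)^2 = 17.1633
  (40 - 35.1429)^2 = 23.5918
  (26 - 35.1429)^2 = 83.5918
  (50 - 35.1429)^2 = 220.7347
  (24 - 35.1429)^2 = 124.1633
Step 3: Sum of squared deviations = 792.8571
Step 4: Sample variance = 792.8571 / 6 = 132.1429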